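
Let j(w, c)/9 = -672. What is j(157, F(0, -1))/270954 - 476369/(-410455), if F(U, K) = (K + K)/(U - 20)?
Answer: 7032869677/6178579115 ≈ 1.1383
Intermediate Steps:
F(U, K) = 2*K/(-20 + U) (F(U, K) = (2*K)/(-20 + U) = 2*K/(-20 + U))
j(w, c) = -6048 (j(w, c) = 9*(-672) = -6048)
j(157, F(0, -1))/270954 - 476369/(-410455) = -6048/270954 - 476369/(-410455) = -6048*1/270954 - 476369*(-1/410455) = -336/15053 + 476369/410455 = 7032869677/6178579115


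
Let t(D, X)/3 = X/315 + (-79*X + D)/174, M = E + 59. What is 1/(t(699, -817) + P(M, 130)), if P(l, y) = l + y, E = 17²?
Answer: 3045/4857022 ≈ 0.00062693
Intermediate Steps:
E = 289
M = 348 (M = 289 + 59 = 348)
t(D, X) = -8237*X/6090 + D/58 (t(D, X) = 3*(X/315 + (-79*X + D)/174) = 3*(X*(1/315) + (D - 79*X)*(1/174)) = 3*(X/315 + (-79*X/174 + D/174)) = 3*(-8237*X/18270 + D/174) = -8237*X/6090 + D/58)
1/(t(699, -817) + P(M, 130)) = 1/((-8237/6090*(-817) + (1/58)*699) + (348 + 130)) = 1/((6729629/6090 + 699/58) + 478) = 1/(3401512/3045 + 478) = 1/(4857022/3045) = 3045/4857022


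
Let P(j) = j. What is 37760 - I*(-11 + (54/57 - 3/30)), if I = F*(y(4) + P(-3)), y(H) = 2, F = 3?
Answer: 7168613/190 ≈ 37730.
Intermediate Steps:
I = -3 (I = 3*(2 - 3) = 3*(-1) = -3)
37760 - I*(-11 + (54/57 - 3/30)) = 37760 - (-3)*(-11 + (54/57 - 3/30)) = 37760 - (-3)*(-11 + (54*(1/57) - 3*1/30)) = 37760 - (-3)*(-11 + (18/19 - ⅒)) = 37760 - (-3)*(-11 + 161/190) = 37760 - (-3)*(-1929)/190 = 37760 - 1*5787/190 = 37760 - 5787/190 = 7168613/190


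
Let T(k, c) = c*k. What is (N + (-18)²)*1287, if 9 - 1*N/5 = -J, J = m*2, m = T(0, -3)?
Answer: 474903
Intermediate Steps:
m = 0 (m = -3*0 = 0)
J = 0 (J = 0*2 = 0)
N = 45 (N = 45 - (-5)*0 = 45 - 5*0 = 45 + 0 = 45)
(N + (-18)²)*1287 = (45 + (-18)²)*1287 = (45 + 324)*1287 = 369*1287 = 474903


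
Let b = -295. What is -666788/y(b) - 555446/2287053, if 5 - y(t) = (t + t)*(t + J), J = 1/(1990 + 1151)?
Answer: 4486312290228994/1250274138447015 ≈ 3.5883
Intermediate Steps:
J = 1/3141 ≈ 0.00031837
y(t) = 5 - 2*t*(1/3141 + t) (y(t) = 5 - (t + t)*(t + 1/3141) = 5 - 2*t*(1/3141 + t))
-666788/y(b) - 555446/2287053 = -666788/(5 - 2*(-295)² - 2/3141*(-295)) - 555446/2287053 = -666788/(5 - 2*87025 + 590/3141) - 555446*1/2287053 = -666788/(5 - 174050 + 590/3141) - 555446/2287053 = -666788/(-546674755/3141) - 555446/2287053 = -666788*(-3141/546674755) - 555446/2287053 = 2094381108/546674755 - 555446/2287053 = 4486312290228994/1250274138447015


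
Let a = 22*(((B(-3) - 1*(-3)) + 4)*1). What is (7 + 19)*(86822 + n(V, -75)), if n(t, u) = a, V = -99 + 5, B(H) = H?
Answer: 2259660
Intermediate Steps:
V = -94
a = 88 (a = 22*(((-3 - 1*(-3)) + 4)*1) = 22*(((-3 + 3) + 4)*1) = 22*((0 + 4)*1) = 22*(4*1) = 22*4 = 88)
n(t, u) = 88
(7 + 19)*(86822 + n(V, -75)) = (7 + 19)*(86822 + 88) = 26*86910 = 2259660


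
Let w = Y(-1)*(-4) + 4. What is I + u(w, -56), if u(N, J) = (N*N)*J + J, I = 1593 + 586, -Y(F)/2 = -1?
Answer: 1227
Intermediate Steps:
Y(F) = 2 (Y(F) = -2*(-1) = 2)
I = 2179
w = -4 (w = 2*(-4) + 4 = -8 + 4 = -4)
u(N, J) = J + J*N**2 (u(N, J) = N**2*J + J = J*N**2 + J = J + J*N**2)
I + u(w, -56) = 2179 - 56*(1 + (-4)**2) = 2179 - 56*(1 + 16) = 2179 - 56*17 = 2179 - 952 = 1227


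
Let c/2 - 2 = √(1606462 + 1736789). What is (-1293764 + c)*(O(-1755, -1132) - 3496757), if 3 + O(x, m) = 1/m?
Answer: 1280283005904240/283 - 3958332321*√3343251/566 ≈ 4.5112e+12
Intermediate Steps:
O(x, m) = -3 + 1/m
c = 4 + 2*√3343251 (c = 4 + 2*√(1606462 + 1736789) = 4 + 2*√3343251 ≈ 3660.9)
(-1293764 + c)*(O(-1755, -1132) - 3496757) = (-1293764 + (4 + 2*√3343251))*((-3 + 1/(-1132)) - 3496757) = (-1293760 + 2*√3343251)*((-3 - 1/1132) - 3496757) = (-1293760 + 2*√3343251)*(-3397/1132 - 3496757) = (-1293760 + 2*√3343251)*(-3958332321/1132) = 1280283005904240/283 - 3958332321*√3343251/566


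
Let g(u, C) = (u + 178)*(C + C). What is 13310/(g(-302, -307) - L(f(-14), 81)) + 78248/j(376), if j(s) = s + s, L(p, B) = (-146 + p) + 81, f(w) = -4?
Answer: 149322449/1432654 ≈ 104.23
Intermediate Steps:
g(u, C) = 2*C*(178 + u) (g(u, C) = (178 + u)*(2*C) = 2*C*(178 + u))
L(p, B) = -65 + p
j(s) = 2*s
13310/(g(-302, -307) - L(f(-14), 81)) + 78248/j(376) = 13310/(2*(-307)*(178 - 302) - (-65 - 4)) + 78248/((2*376)) = 13310/(2*(-307)*(-124) - 1*(-69)) + 78248/752 = 13310/(76136 + 69) + 78248*(1/752) = 13310/76205 + 9781/94 = 13310*(1/76205) + 9781/94 = 2662/15241 + 9781/94 = 149322449/1432654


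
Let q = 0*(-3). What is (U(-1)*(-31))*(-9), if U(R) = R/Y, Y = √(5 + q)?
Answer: -279*√5/5 ≈ -124.77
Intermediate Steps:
q = 0
Y = √5 (Y = √(5 + 0) = √5 ≈ 2.2361)
U(R) = R*√5/5 (U(R) = R/(√5) = R*(√5/5) = R*√5/5)
(U(-1)*(-31))*(-9) = (((⅕)*(-1)*√5)*(-31))*(-9) = (-√5/5*(-31))*(-9) = (31*√5/5)*(-9) = -279*√5/5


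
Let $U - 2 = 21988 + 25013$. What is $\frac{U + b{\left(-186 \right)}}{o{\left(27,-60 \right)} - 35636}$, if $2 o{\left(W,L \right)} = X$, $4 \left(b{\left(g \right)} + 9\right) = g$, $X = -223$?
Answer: $- \frac{18779}{14299} \approx -1.3133$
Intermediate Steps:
$U = 47003$ ($U = 2 + \left(21988 + 25013\right) = 2 + 47001 = 47003$)
$b{\left(g \right)} = -9 + \frac{g}{4}$
$o{\left(W,L \right)} = - \frac{223}{2}$ ($o{\left(W,L \right)} = \frac{1}{2} \left(-223\right) = - \frac{223}{2}$)
$\frac{U + b{\left(-186 \right)}}{o{\left(27,-60 \right)} - 35636} = \frac{47003 + \left(-9 + \frac{1}{4} \left(-186\right)\right)}{- \frac{223}{2} - 35636} = \frac{47003 - \frac{111}{2}}{- \frac{71495}{2}} = \left(47003 - \frac{111}{2}\right) \left(- \frac{2}{71495}\right) = \frac{93895}{2} \left(- \frac{2}{71495}\right) = - \frac{18779}{14299}$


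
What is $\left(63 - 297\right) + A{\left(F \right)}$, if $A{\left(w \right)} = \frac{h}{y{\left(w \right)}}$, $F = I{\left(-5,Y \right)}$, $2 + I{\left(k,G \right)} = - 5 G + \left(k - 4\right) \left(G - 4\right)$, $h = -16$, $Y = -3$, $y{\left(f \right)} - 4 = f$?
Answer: $- \frac{1171}{5} \approx -234.2$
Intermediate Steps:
$y{\left(f \right)} = 4 + f$
$I{\left(k,G \right)} = -2 - 5 G + \left(-4 + G\right) \left(-4 + k\right)$ ($I{\left(k,G \right)} = -2 - \left(5 G - \left(k - 4\right) \left(G - 4\right)\right) = -2 - \left(5 G - \left(-4 + k\right) \left(-4 + G\right)\right) = -2 - \left(5 G - \left(-4 + G\right) \left(-4 + k\right)\right) = -2 - 5 G + \left(-4 + G\right) \left(-4 + k\right)$)
$F = 76$ ($F = 14 - -27 - -20 - -15 = 14 + 27 + 20 + 15 = 76$)
$A{\left(w \right)} = - \frac{16}{4 + w}$
$\left(63 - 297\right) + A{\left(F \right)} = \left(63 - 297\right) - \frac{16}{4 + 76} = -234 - \frac{16}{80} = -234 - \frac{1}{5} = - \frac{1171}{5}$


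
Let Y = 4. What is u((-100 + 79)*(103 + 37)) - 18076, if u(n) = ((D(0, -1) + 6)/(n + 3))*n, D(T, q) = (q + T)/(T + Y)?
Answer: -17690769/979 ≈ -18070.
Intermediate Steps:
D(T, q) = (T + q)/(4 + T) (D(T, q) = (q + T)/(T + 4) = (T + q)/(4 + T))
u(n) = 23*n/(4*(3 + n)) (u(n) = (((0 - 1)/(4 + 0) + 6)/(n + 3))*n = ((-1/4 + 6)/(3 + n))*n = (23/(4*(3 + n)))*n = 23*n/(4*(3 + n)))
u((-100 + 79)*(103 + 37)) - 18076 = 23*((-100 + 79)*(103 + 37))/(4*(3 + (-100 + 79)*(103 + 37))) - 18076 = 23*(-21*140)/(4*(3 - 21*140)) - 18076 = (23/4)*(-2940)/(3 - 2940) - 18076 = (23/4)*(-2940)/(-2937) - 18076 = (23/4)*(-2940)*(-1/2937) - 18076 = 5635/979 - 18076 = -17690769/979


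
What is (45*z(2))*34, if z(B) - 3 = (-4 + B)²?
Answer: 10710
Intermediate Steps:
z(B) = 3 + (-4 + B)²
(45*z(2))*34 = (45*(3 + (-4 + 2)²))*34 = (45*(3 + (-2)²))*34 = (45*(3 + 4))*34 = (45*7)*34 = 315*34 = 10710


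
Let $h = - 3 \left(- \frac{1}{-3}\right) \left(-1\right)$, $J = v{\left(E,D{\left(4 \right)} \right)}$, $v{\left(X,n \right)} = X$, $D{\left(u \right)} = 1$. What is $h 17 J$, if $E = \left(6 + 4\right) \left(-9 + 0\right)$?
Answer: $-1530$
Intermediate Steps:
$E = -90$ ($E = 10 \left(-9\right) = -90$)
$J = -90$
$h = 1$ ($h = - 3 \left(\left(-1\right) \left(- \frac{1}{3}\right)\right) \left(-1\right) = \left(-3\right) \frac{1}{3} \left(-1\right) = \left(-1\right) \left(-1\right) = 1$)
$h 17 J = 1 \cdot 17 \left(-90\right) = 1 \left(-1530\right) = -1530$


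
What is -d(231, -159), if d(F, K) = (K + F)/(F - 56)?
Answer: -72/175 ≈ -0.41143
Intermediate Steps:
d(F, K) = (F + K)/(-56 + F)
-d(231, -159) = -(231 - 159)/(-56 + 231) = -72/175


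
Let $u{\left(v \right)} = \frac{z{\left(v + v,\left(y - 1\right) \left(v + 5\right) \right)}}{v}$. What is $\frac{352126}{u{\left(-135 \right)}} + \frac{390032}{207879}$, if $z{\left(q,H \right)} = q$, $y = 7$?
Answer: $\frac{1926325811}{10941} \approx 1.7607 \cdot 10^{5}$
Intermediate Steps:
$u{\left(v \right)} = 2$ ($u{\left(v \right)} = \frac{v + v}{v} = \frac{2 v}{v} = 2$)
$\frac{352126}{u{\left(-135 \right)}} + \frac{390032}{207879} = \frac{352126}{2} + \frac{390032}{207879} = 352126 \cdot \frac{1}{2} + 390032 \cdot \frac{1}{207879} = 176063 + \frac{20528}{10941} = \frac{1926325811}{10941}$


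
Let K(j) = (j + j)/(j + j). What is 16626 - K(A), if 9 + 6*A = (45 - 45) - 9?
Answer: 16625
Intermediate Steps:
A = -3 (A = -3/2 + ((45 - 45) - 9)/6 = -3/2 + (0 - 9)/6 = -3/2 + (1/6)*(-9) = -3/2 - 3/2 = -3)
K(j) = 1 (K(j) = (2*j)/((2*j)) = (2*j)*(1/(2*j)) = 1)
16626 - K(A) = 16626 - 1*1 = 16626 - 1 = 16625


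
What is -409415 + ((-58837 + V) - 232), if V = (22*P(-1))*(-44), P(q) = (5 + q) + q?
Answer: -471388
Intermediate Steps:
P(q) = 5 + 2*q
V = -2904 (V = (22*(5 + 2*(-1)))*(-44) = (22*(5 - 2))*(-44) = (22*3)*(-44) = 66*(-44) = -2904)
-409415 + ((-58837 + V) - 232) = -409415 + ((-58837 - 2904) - 232) = -409415 + (-61741 - 232) = -409415 - 61973 = -471388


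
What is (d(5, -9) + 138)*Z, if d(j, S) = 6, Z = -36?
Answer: -5184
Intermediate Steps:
(d(5, -9) + 138)*Z = (6 + 138)*(-36) = 144*(-36) = -5184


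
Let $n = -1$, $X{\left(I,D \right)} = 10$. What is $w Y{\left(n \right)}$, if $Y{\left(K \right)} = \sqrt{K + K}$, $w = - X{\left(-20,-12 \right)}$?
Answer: $- 10 i \sqrt{2} \approx - 14.142 i$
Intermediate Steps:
$w = -10$ ($w = \left(-1\right) 10 = -10$)
$Y{\left(K \right)} = \sqrt{2} \sqrt{K}$ ($Y{\left(K \right)} = \sqrt{2 K} = \sqrt{2} \sqrt{K}$)
$w Y{\left(n \right)} = - 10 \sqrt{2} \sqrt{-1} = - 10 \sqrt{2} i = - 10 i \sqrt{2}$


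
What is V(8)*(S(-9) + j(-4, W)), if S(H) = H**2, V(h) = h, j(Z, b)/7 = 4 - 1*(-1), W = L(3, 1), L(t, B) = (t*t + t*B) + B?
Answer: 928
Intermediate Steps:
L(t, B) = B + t**2 + B*t (L(t, B) = (t**2 + B*t) + B = B + t**2 + B*t)
W = 13 (W = 1 + 3**2 + 1*3 = 1 + 9 + 3 = 13)
j(Z, b) = 35 (j(Z, b) = 7*(4 - 1*(-1)) = 7*(4 + 1) = 7*5 = 35)
V(8)*(S(-9) + j(-4, W)) = 8*((-9)**2 + 35) = 8*(81 + 35) = 8*116 = 928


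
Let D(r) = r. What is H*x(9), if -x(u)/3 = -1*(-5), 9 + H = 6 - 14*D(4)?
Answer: 885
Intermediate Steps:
H = -59 (H = -9 + (6 - 14*4) = -9 + (6 - 56) = -9 - 50 = -59)
x(u) = -15 (x(u) = -(-3)*(-5) = -3*5 = -15)
H*x(9) = -59*(-15) = 885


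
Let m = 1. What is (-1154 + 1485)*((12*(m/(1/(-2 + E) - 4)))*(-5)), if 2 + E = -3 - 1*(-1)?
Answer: 23832/5 ≈ 4766.4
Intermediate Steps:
E = -4 (E = -2 + (-3 - 1*(-1)) = -2 + (-3 + 1) = -2 - 2 = -4)
(-1154 + 1485)*((12*(m/(1/(-2 + E) - 4)))*(-5)) = (-1154 + 1485)*((12*(1/(1/(-2 - 4) - 4)))*(-5)) = 331*((12*(1/(1/(-6) - 4)))*(-5)) = 331*((12*(1/(-⅙ - 4)))*(-5)) = 331*((12*(1/(-25/6)))*(-5)) = 331*((12*(1*(-6/25)))*(-5)) = 331*((12*(-6/25))*(-5)) = 331*(-72/25*(-5)) = 331*(72/5) = 23832/5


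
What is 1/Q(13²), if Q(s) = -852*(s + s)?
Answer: -1/287976 ≈ -3.4725e-6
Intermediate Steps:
Q(s) = -1704*s
1/Q(13²) = 1/(-1704*13²) = 1/(-1704*169) = 1/(-287976) = -1/287976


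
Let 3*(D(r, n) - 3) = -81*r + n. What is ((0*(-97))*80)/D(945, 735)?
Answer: 0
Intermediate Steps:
D(r, n) = 3 - 27*r + n/3 (D(r, n) = 3 + (-81*r + n)/3 = 3 + (n - 81*r)/3 = 3 + (-27*r + n/3) = 3 - 27*r + n/3)
((0*(-97))*80)/D(945, 735) = ((0*(-97))*80)/(3 - 27*945 + (⅓)*735) = (0*80)/(3 - 25515 + 245) = 0/(-25267) = 0*(-1/25267) = 0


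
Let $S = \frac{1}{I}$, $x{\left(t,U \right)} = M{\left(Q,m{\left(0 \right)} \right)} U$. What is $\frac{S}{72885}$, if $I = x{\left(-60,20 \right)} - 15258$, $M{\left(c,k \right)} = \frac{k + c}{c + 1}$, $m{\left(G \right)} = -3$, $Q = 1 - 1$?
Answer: $- \frac{1}{1116452430} \approx -8.9569 \cdot 10^{-10}$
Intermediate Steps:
$Q = 0$
$M{\left(c,k \right)} = \frac{c + k}{1 + c}$
$x{\left(t,U \right)} = - 3 U$ ($x{\left(t,U \right)} = \frac{0 - 3}{1 + 0} U = 1^{-1} \left(-3\right) U = 1 \left(-3\right) U = - 3 U$)
$I = -15318$ ($I = \left(-3\right) 20 - 15258 = -60 - 15258 = -15318$)
$S = - \frac{1}{15318}$ ($S = \frac{1}{-15318} = - \frac{1}{15318} \approx -6.5283 \cdot 10^{-5}$)
$\frac{S}{72885} = - \frac{1}{15318 \cdot 72885} = \left(- \frac{1}{15318}\right) \frac{1}{72885} = - \frac{1}{1116452430}$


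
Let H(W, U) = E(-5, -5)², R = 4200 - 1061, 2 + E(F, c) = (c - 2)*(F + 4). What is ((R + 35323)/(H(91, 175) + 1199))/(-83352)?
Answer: -19231/51011424 ≈ -0.00037699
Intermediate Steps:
E(F, c) = -2 + (-2 + c)*(4 + F) (E(F, c) = -2 + (c - 2)*(F + 4) = -2 + (-2 + c)*(4 + F))
R = 3139
H(W, U) = 25 (H(W, U) = (-10 - 2*(-5) + 4*(-5) - 5*(-5))² = (-10 + 10 - 20 + 25)² = 5² = 25)
((R + 35323)/(H(91, 175) + 1199))/(-83352) = ((3139 + 35323)/(25 + 1199))/(-83352) = (38462/1224)*(-1/83352) = (38462*(1/1224))*(-1/83352) = (19231/612)*(-1/83352) = -19231/51011424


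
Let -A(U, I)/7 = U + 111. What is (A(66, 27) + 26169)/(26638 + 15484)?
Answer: 12465/21061 ≈ 0.59185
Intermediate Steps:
A(U, I) = -777 - 7*U (A(U, I) = -7*(U + 111) = -7*(111 + U) = -777 - 7*U)
(A(66, 27) + 26169)/(26638 + 15484) = ((-777 - 7*66) + 26169)/(26638 + 15484) = ((-777 - 462) + 26169)/42122 = (-1239 + 26169)*(1/42122) = 24930*(1/42122) = 12465/21061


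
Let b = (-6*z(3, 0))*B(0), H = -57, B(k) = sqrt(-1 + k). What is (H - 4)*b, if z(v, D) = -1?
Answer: -366*I ≈ -366.0*I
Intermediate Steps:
b = 6*I (b = (-6*(-1))*sqrt(-1 + 0) = 6*sqrt(-1) = 6*I ≈ 6.0*I)
(H - 4)*b = (-57 - 4)*(6*I) = -366*I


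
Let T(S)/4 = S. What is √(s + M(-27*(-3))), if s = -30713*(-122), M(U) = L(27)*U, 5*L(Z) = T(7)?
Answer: √93685990/5 ≈ 1935.8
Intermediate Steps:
T(S) = 4*S
L(Z) = 28/5 (L(Z) = (4*7)/5 = (⅕)*28 = 28/5)
M(U) = 28*U/5
s = 3746986
√(s + M(-27*(-3))) = √(3746986 + 28*(-27*(-3))/5) = √(3746986 + (28/5)*81) = √(3746986 + 2268/5) = √(18737198/5) = √93685990/5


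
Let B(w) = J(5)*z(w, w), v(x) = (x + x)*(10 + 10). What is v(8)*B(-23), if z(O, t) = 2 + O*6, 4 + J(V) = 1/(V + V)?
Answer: 169728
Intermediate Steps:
J(V) = -4 + 1/(2*V) (J(V) = -4 + 1/(V + V) = -4 + 1/(2*V))
v(x) = 40*x (v(x) = (2*x)*20 = 40*x)
z(O, t) = 2 + 6*O
B(w) = -39/5 - 117*w/5 (B(w) = (-4 + (½)/5)*(2 + 6*w) = (-4 + (½)*(⅕))*(2 + 6*w) = (-4 + ⅒)*(2 + 6*w) = -39*(2 + 6*w)/10 = -39/5 - 117*w/5)
v(8)*B(-23) = (40*8)*(-39/5 - 117/5*(-23)) = 320*(-39/5 + 2691/5) = 320*(2652/5) = 169728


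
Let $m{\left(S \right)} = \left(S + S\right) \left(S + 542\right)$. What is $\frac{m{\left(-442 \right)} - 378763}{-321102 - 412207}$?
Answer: $\frac{467163}{733309} \approx 0.63706$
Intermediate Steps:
$m{\left(S \right)} = 2 S \left(542 + S\right)$
$\frac{m{\left(-442 \right)} - 378763}{-321102 - 412207} = \frac{2 \left(-442\right) \left(542 - 442\right) - 378763}{-321102 - 412207} = \frac{2 \left(-442\right) 100 - 378763}{-733309} = \left(-88400 - 378763\right) \left(- \frac{1}{733309}\right) = \left(-467163\right) \left(- \frac{1}{733309}\right) = \frac{467163}{733309}$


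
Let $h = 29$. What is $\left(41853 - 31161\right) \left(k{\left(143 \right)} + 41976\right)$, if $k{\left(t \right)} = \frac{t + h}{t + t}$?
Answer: $\frac{5834579688}{13} \approx 4.4881 \cdot 10^{8}$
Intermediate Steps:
$k{\left(t \right)} = \frac{29 + t}{2 t}$ ($k{\left(t \right)} = \frac{t + 29}{t + t} = \frac{29 + t}{2 t}$)
$\left(41853 - 31161\right) \left(k{\left(143 \right)} + 41976\right) = \left(41853 - 31161\right) \left(\frac{29 + 143}{2 \cdot 143} + 41976\right) = 10692 \left(\frac{1}{2} \cdot \frac{1}{143} \cdot 172 + 41976\right) = 10692 \left(\frac{86}{143} + 41976\right) = 10692 \cdot \frac{6002654}{143} = \frac{5834579688}{13}$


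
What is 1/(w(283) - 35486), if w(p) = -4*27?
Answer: -1/35594 ≈ -2.8095e-5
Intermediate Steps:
w(p) = -108
1/(w(283) - 35486) = 1/(-108 - 35486) = 1/(-35594) = -1/35594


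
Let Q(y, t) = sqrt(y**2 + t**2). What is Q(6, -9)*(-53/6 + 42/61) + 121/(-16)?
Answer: -121/16 - 2981*sqrt(13)/122 ≈ -95.662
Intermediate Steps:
Q(y, t) = sqrt(t**2 + y**2)
Q(6, -9)*(-53/6 + 42/61) + 121/(-16) = sqrt((-9)**2 + 6**2)*(-53/6 + 42/61) + 121/(-16) = sqrt(81 + 36)*(-53*1/6 + 42*(1/61)) + 121*(-1/16) = sqrt(117)*(-53/6 + 42/61) - 121/16 = (3*sqrt(13))*(-2981/366) - 121/16 = -2981*sqrt(13)/122 - 121/16 = -121/16 - 2981*sqrt(13)/122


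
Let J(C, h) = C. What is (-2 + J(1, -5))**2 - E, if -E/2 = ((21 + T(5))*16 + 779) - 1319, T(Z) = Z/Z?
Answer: -375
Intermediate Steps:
T(Z) = 1
E = 376 (E = -2*(((21 + 1)*16 + 779) - 1319) = -2*((22*16 + 779) - 1319) = -2*((352 + 779) - 1319) = -2*(1131 - 1319) = -2*(-188) = 376)
(-2 + J(1, -5))**2 - E = (-2 + 1)**2 - 1*376 = (-1)**2 - 376 = 1 - 376 = -375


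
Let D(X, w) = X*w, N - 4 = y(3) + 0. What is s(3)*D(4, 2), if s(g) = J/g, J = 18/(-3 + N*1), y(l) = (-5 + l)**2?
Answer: 48/5 ≈ 9.6000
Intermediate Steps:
N = 8 (N = 4 + ((-5 + 3)**2 + 0) = 4 + ((-2)**2 + 0) = 4 + (4 + 0) = 4 + 4 = 8)
J = 18/5 (J = 18/(-3 + 8*1) = 18/(-3 + 8) = 18/5 ≈ 3.6000)
s(g) = 18/(5*g)
s(3)*D(4, 2) = ((18/5)/3)*(4*2) = ((18/5)*(1/3))*8 = (6/5)*8 = 48/5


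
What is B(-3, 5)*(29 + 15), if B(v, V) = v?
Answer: -132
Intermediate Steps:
B(-3, 5)*(29 + 15) = -3*(29 + 15) = -3*44 = -132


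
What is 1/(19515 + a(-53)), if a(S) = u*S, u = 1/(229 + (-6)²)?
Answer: 5/97574 ≈ 5.1243e-5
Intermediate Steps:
u = 1/265 (u = 1/(229 + 36) = 1/265 ≈ 0.0037736)
a(S) = S/265
1/(19515 + a(-53)) = 1/(19515 + (1/265)*(-53)) = 1/(19515 - ⅕) = 1/(97574/5) = 5/97574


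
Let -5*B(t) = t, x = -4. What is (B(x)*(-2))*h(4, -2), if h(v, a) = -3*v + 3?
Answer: 72/5 ≈ 14.400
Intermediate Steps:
B(t) = -t/5
h(v, a) = 3 - 3*v
(B(x)*(-2))*h(4, -2) = (-1/5*(-4)*(-2))*(3 - 3*4) = ((4/5)*(-2))*(3 - 12) = -8/5*(-9) = 72/5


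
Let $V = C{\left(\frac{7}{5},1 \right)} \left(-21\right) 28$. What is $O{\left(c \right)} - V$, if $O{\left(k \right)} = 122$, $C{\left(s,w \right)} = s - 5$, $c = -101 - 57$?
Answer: $- \frac{9974}{5} \approx -1994.8$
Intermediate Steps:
$c = -158$
$C{\left(s,w \right)} = -5 + s$ ($C{\left(s,w \right)} = s + \left(-5 + 0\right) = s - 5 = -5 + s$)
$V = \frac{10584}{5}$ ($V = \left(-5 + \frac{7}{5}\right) \left(-21\right) 28 = \left(- \frac{18}{5}\right) \left(-21\right) 28 = \frac{378}{5} \cdot 28 = \frac{10584}{5} \approx 2116.8$)
$O{\left(c \right)} - V = 122 - \frac{10584}{5} = - \frac{9974}{5}$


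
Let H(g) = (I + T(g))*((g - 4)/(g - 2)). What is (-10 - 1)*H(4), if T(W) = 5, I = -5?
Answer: 0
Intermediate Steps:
H(g) = 0 (H(g) = (-5 + 5)*((g - 4)/(g - 2)) = 0*((-4 + g)/(-2 + g)) = 0)
(-10 - 1)*H(4) = (-10 - 1)*0 = -11*0 = 0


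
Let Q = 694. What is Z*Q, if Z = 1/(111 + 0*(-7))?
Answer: 694/111 ≈ 6.2523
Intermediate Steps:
Z = 1/111 (Z = 1/(111 + 0) = 1/111 ≈ 0.0090090)
Z*Q = (1/111)*694 = 694/111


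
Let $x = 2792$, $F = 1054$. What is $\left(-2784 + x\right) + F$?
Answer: $1062$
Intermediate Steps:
$\left(-2784 + x\right) + F = \left(-2784 + 2792\right) + 1054 = 8 + 1054 = 1062$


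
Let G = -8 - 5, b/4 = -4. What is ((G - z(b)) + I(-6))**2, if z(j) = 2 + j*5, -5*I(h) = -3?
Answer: 107584/25 ≈ 4303.4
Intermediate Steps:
I(h) = 3/5 (I(h) = -1/5*(-3) = 3/5)
b = -16 (b = 4*(-4) = -16)
z(j) = 2 + 5*j
G = -13
((G - z(b)) + I(-6))**2 = ((-13 - (2 + 5*(-16))) + 3/5)**2 = ((-13 - (2 - 80)) + 3/5)**2 = ((-13 - 1*(-78)) + 3/5)**2 = ((-13 + 78) + 3/5)**2 = (65 + 3/5)**2 = (328/5)**2 = 107584/25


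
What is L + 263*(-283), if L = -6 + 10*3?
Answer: -74405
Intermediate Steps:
L = 24 (L = -6 + 30 = 24)
L + 263*(-283) = 24 + 263*(-283) = 24 - 74429 = -74405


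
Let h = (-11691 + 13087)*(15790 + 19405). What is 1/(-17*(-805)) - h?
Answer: -672374430699/13685 ≈ -4.9132e+7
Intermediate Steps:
h = 49132220 (h = 1396*35195 = 49132220)
1/(-17*(-805)) - h = 1/(-17*(-805)) - 1*49132220 = 1/13685 - 49132220 = -672374430699/13685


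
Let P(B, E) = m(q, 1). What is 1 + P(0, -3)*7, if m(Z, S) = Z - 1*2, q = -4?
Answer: -41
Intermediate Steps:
m(Z, S) = -2 + Z (m(Z, S) = Z - 2 = -2 + Z)
P(B, E) = -6 (P(B, E) = -2 - 4 = -6)
1 + P(0, -3)*7 = 1 - 6*7 = 1 - 42 = -41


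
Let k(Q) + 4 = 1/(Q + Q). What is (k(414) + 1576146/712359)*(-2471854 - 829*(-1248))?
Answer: 84125480908799/32768514 ≈ 2.5673e+6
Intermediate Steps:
k(Q) = -4 + 1/(2*Q) (k(Q) = -4 + 1/(Q + Q) = -4 + 1/(2*Q))
(k(414) + 1576146/712359)*(-2471854 - 829*(-1248)) = ((-4 + (1/2)/414) + 1576146/712359)*(-2471854 - 829*(-1248)) = ((-4 + (1/2)*(1/414)) + 1576146*(1/712359))*(-2471854 + 1034592) = ((-4 + 1/828) + 525382/237453)*(-1437262) = (-3311/828 + 525382/237453)*(-1437262) = -117063529/65537028*(-1437262) = 84125480908799/32768514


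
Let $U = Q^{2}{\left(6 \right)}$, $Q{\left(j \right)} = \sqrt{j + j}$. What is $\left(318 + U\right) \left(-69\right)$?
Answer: $-22770$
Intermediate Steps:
$Q{\left(j \right)} = \sqrt{2} \sqrt{j}$ ($Q{\left(j \right)} = \sqrt{2 j} = \sqrt{2} \sqrt{j}$)
$U = 12$ ($U = \left(\sqrt{2} \sqrt{6}\right)^{2} = \left(2 \sqrt{3}\right)^{2} = 12$)
$\left(318 + U\right) \left(-69\right) = \left(318 + 12\right) \left(-69\right) = 330 \left(-69\right) = -22770$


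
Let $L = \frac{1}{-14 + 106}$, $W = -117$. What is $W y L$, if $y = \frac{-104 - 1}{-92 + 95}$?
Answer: $\frac{4095}{92} \approx 44.511$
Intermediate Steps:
$y = -35$ ($y = - \frac{105}{3} = \left(-105\right) \frac{1}{3} = -35$)
$L = \frac{1}{92} \approx 0.01087$
$W y L = \left(-117\right) \left(-35\right) \frac{1}{92} = 4095 \cdot \frac{1}{92} = \frac{4095}{92}$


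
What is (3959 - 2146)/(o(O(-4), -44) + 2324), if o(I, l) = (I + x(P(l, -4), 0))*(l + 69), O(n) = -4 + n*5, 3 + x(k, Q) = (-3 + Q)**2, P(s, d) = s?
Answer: 1813/1874 ≈ 0.96745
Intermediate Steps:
x(k, Q) = -3 + (-3 + Q)**2
O(n) = -4 + 5*n
o(I, l) = (6 + I)*(69 + l) (o(I, l) = (I + (-3 + (-3 + 0)**2))*(l + 69) = (I + (-3 + (-3)**2))*(69 + l) = (I + (-3 + 9))*(69 + l) = (I + 6)*(69 + l) = (6 + I)*(69 + l))
(3959 - 2146)/(o(O(-4), -44) + 2324) = (3959 - 2146)/((414 + 6*(-44) + 69*(-4 + 5*(-4)) + (-4 + 5*(-4))*(-44)) + 2324) = 1813/((414 - 264 + 69*(-4 - 20) + (-4 - 20)*(-44)) + 2324) = 1813/((414 - 264 + 69*(-24) - 24*(-44)) + 2324) = 1813/((414 - 264 - 1656 + 1056) + 2324) = 1813/(-450 + 2324) = 1813/1874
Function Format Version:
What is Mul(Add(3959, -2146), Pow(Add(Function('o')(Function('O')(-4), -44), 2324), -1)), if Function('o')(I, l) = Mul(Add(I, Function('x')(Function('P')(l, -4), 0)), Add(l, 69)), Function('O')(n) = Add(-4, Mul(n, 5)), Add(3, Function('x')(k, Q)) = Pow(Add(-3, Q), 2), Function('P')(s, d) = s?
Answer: Rational(1813, 1874) ≈ 0.96745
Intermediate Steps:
Function('x')(k, Q) = Add(-3, Pow(Add(-3, Q), 2))
Function('O')(n) = Add(-4, Mul(5, n))
Function('o')(I, l) = Mul(Add(6, I), Add(69, l)) (Function('o')(I, l) = Mul(Add(I, Add(-3, Pow(Add(-3, 0), 2))), Add(l, 69)) = Mul(Add(I, Add(-3, Pow(-3, 2))), Add(69, l)) = Mul(Add(I, Add(-3, 9)), Add(69, l)) = Mul(Add(I, 6), Add(69, l)) = Mul(Add(6, I), Add(69, l)))
Mul(Add(3959, -2146), Pow(Add(Function('o')(Function('O')(-4), -44), 2324), -1)) = Mul(Add(3959, -2146), Pow(Add(Add(414, Mul(6, -44), Mul(69, Add(-4, Mul(5, -4))), Mul(Add(-4, Mul(5, -4)), -44)), 2324), -1)) = Mul(1813, Pow(Add(Add(414, -264, Mul(69, Add(-4, -20)), Mul(Add(-4, -20), -44)), 2324), -1)) = Mul(1813, Pow(Add(Add(414, -264, Mul(69, -24), Mul(-24, -44)), 2324), -1)) = Mul(1813, Pow(Add(Add(414, -264, -1656, 1056), 2324), -1)) = Mul(1813, Pow(Add(-450, 2324), -1)) = Mul(1813, Pow(1874, -1)) = Mul(1813, Rational(1, 1874)) = Rational(1813, 1874)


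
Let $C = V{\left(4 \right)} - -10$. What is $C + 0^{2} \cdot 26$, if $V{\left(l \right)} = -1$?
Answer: $9$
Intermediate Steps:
$C = 9$ ($C = -1 - -10 = -1 + 10 = 9$)
$C + 0^{2} \cdot 26 = 9 + 0^{2} \cdot 26 = 9 + 0 \cdot 26 = 9 + 0 = 9$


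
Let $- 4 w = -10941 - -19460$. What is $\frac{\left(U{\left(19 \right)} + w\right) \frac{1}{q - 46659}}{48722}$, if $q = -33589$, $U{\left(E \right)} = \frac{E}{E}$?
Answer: $\frac{8515}{15639372224} \approx 5.4446 \cdot 10^{-7}$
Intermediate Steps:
$w = - \frac{8519}{4}$ ($w = - \frac{-10941 - -19460}{4} = - \frac{-10941 + 19460}{4} = \left(- \frac{1}{4}\right) 8519 = - \frac{8519}{4} \approx -2129.8$)
$U{\left(E \right)} = 1$
$\frac{\left(U{\left(19 \right)} + w\right) \frac{1}{q - 46659}}{48722} = \frac{\left(1 - \frac{8519}{4}\right) \frac{1}{-33589 - 46659}}{48722} = - \frac{8515}{4 \left(-80248\right)} \frac{1}{48722} = \left(- \frac{8515}{4}\right) \left(- \frac{1}{80248}\right) \frac{1}{48722} = \frac{8515}{320992} \cdot \frac{1}{48722} = \frac{8515}{15639372224}$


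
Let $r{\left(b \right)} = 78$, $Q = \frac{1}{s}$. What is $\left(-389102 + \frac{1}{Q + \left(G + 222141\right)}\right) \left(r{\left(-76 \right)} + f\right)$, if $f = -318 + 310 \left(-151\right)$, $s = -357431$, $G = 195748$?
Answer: $\frac{1367244707173821764625}{74683241579} \approx 1.8307 \cdot 10^{10}$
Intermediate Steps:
$Q = - \frac{1}{357431}$ ($Q = \frac{1}{-357431} = - \frac{1}{357431} \approx -2.7977 \cdot 10^{-6}$)
$f = -47128$ ($f = -318 - 46810 = -47128$)
$\left(-389102 + \frac{1}{Q + \left(G + 222141\right)}\right) \left(r{\left(-76 \right)} + f\right) = \left(-389102 + \frac{1}{- \frac{1}{357431} + \left(195748 + 222141\right)}\right) \left(78 - 47128\right) = \left(-389102 + \frac{1}{- \frac{1}{357431} + 417889}\right) \left(-47050\right) = \left(-389102 + \frac{1}{\frac{149366483158}{357431}}\right) \left(-47050\right) = \left(-389102 + \frac{357431}{149366483158}\right) \left(-47050\right) = \left(- \frac{58118797329386685}{149366483158}\right) \left(-47050\right) = \frac{1367244707173821764625}{74683241579}$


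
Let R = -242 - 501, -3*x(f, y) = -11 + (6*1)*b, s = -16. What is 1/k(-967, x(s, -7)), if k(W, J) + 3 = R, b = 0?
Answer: -1/746 ≈ -0.0013405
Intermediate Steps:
x(f, y) = 11/3 (x(f, y) = -(-11 + (6*1)*0)/3 = -(-11 + 6*0)/3 = -(-11 + 0)/3 = -⅓*(-11) = 11/3)
R = -743
k(W, J) = -746 (k(W, J) = -3 - 743 = -746)
1/k(-967, x(s, -7)) = 1/(-746) = -1/746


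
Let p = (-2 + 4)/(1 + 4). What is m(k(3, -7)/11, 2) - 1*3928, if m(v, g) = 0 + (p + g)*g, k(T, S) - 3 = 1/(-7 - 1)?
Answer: -19616/5 ≈ -3923.2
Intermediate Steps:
p = 2/5 ≈ 0.40000
k(T, S) = 23/8 (k(T, S) = 3 + 1/(-7 - 1) = 3 + 1/(-8) = 3 - 1/8 = 23/8)
m(v, g) = g*(2/5 + g) (m(v, g) = 0 + (2/5 + g)*g = 0 + g*(2/5 + g) = g*(2/5 + g))
m(k(3, -7)/11, 2) - 1*3928 = (1/5)*2*(2 + 5*2) - 1*3928 = (1/5)*2*(2 + 10) - 3928 = (1/5)*2*12 - 3928 = 24/5 - 3928 = -19616/5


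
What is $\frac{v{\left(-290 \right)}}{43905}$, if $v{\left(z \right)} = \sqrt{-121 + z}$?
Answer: $\frac{i \sqrt{411}}{43905} \approx 0.00046175 i$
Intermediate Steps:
$\frac{v{\left(-290 \right)}}{43905} = \frac{\sqrt{-121 - 290}}{43905} = \sqrt{-411} \cdot \frac{1}{43905} = i \sqrt{411} \cdot \frac{1}{43905} = \frac{i \sqrt{411}}{43905}$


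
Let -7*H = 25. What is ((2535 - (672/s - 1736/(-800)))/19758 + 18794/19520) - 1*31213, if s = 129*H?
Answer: -647025793474151/20730093600 ≈ -31212.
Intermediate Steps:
H = -25/7 (H = -⅐*25 = -25/7 ≈ -3.5714)
s = -3225/7 (s = 129*(-25/7) = -3225/7 ≈ -460.71)
((2535 - (672/s - 1736/(-800)))/19758 + 18794/19520) - 1*31213 = ((2535 - (672/(-3225/7) - 1736/(-800)))/19758 + 18794/19520) - 1*31213 = ((2535 - (672*(-7/3225) - 1736*(-1/800)))*(1/19758) + 18794*(1/19520)) - 31213 = ((2535 - (-1568/1075 + 217/100))*(1/19758) + 9397/9760) - 31213 = ((2535 - 1*3059/4300)*(1/19758) + 9397/9760) - 31213 = ((2535 - 3059/4300)*(1/19758) + 9397/9760) - 31213 = ((10897441/4300)*(1/19758) + 9397/9760) - 31213 = (10897441/84959400 + 9397/9760) - 31213 = 22618062649/20730093600 - 31213 = -647025793474151/20730093600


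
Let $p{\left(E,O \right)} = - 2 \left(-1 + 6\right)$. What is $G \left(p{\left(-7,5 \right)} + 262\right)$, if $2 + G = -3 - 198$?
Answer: $-51156$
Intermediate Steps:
$G = -203$ ($G = -2 - 201 = -203$)
$p{\left(E,O \right)} = -10$ ($p{\left(E,O \right)} = \left(-2\right) 5 = -10$)
$G \left(p{\left(-7,5 \right)} + 262\right) = - 203 \left(-10 + 262\right) = \left(-203\right) 252 = -51156$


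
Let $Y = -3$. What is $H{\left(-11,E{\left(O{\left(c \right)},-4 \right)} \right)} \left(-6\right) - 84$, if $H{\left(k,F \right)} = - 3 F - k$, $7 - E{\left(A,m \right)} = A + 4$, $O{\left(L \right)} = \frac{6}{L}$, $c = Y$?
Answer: $-60$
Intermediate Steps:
$c = -3$
$E{\left(A,m \right)} = 3 - A$ ($E{\left(A,m \right)} = 7 - \left(A + 4\right) = 7 - \left(4 + A\right) = 3 - A$)
$H{\left(k,F \right)} = - k - 3 F$
$H{\left(-11,E{\left(O{\left(c \right)},-4 \right)} \right)} \left(-6\right) - 84 = \left(\left(-1\right) \left(-11\right) - 3 \left(3 - \frac{6}{-3}\right)\right) \left(-6\right) - 84 = \left(11 - 3 \left(3 - 6 \left(- \frac{1}{3}\right)\right)\right) \left(-6\right) - 84 = \left(11 - 3 \left(3 - -2\right)\right) \left(-6\right) - 84 = \left(11 - 3 \left(3 + 2\right)\right) \left(-6\right) - 84 = \left(11 - 15\right) \left(-6\right) - 84 = \left(-4\right) \left(-6\right) - 84 = 24 - 84 = -60$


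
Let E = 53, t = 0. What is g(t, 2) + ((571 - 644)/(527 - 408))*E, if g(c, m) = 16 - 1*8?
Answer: -2917/119 ≈ -24.513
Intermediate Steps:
g(c, m) = 8 (g(c, m) = 16 - 8 = 8)
g(t, 2) + ((571 - 644)/(527 - 408))*E = 8 + ((571 - 644)/(527 - 408))*53 = 8 - 73/119*53 = 8 - 3869/119 = -2917/119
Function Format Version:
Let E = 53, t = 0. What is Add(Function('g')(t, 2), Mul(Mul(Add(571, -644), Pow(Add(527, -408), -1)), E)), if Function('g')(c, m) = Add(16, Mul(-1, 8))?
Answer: Rational(-2917, 119) ≈ -24.513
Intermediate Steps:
Function('g')(c, m) = 8 (Function('g')(c, m) = Add(16, -8) = 8)
Add(Function('g')(t, 2), Mul(Mul(Add(571, -644), Pow(Add(527, -408), -1)), E)) = Add(8, Mul(Mul(Add(571, -644), Pow(Add(527, -408), -1)), 53)) = Add(8, Mul(Mul(-73, Pow(119, -1)), 53)) = Add(8, Mul(Mul(-73, Rational(1, 119)), 53)) = Add(8, Mul(Rational(-73, 119), 53)) = Add(8, Rational(-3869, 119)) = Rational(-2917, 119)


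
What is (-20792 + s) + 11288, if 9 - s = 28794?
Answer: -38289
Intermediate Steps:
s = -28785 (s = 9 - 1*28794 = 9 - 28794 = -28785)
(-20792 + s) + 11288 = (-20792 - 28785) + 11288 = -49577 + 11288 = -38289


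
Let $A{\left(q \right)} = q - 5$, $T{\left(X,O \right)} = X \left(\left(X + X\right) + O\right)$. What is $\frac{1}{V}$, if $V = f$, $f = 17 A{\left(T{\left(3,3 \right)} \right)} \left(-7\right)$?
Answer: $- \frac{1}{2618} \approx -0.00038197$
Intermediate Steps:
$T{\left(X,O \right)} = X \left(O + 2 X\right)$ ($T{\left(X,O \right)} = X \left(2 X + O\right) = X \left(O + 2 X\right)$)
$A{\left(q \right)} = -5 + q$
$f = -2618$ ($f = 17 \left(-5 + 3 \left(3 + 2 \cdot 3\right)\right) \left(-7\right) = 17 \left(-5 + 3 \left(3 + 6\right)\right) \left(-7\right) = 17 \left(-5 + 3 \cdot 9\right) \left(-7\right) = 17 \left(-5 + 27\right) \left(-7\right) = 17 \cdot 22 \left(-7\right) = 374 \left(-7\right) = -2618$)
$V = -2618$
$\frac{1}{V} = \frac{1}{-2618} = - \frac{1}{2618}$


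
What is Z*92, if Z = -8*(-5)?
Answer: 3680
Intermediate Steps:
Z = 40
Z*92 = 40*92 = 3680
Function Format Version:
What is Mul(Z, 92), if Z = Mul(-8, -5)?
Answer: 3680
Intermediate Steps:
Z = 40
Mul(Z, 92) = Mul(40, 92) = 3680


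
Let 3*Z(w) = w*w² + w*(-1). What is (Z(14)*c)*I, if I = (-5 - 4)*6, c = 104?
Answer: -5110560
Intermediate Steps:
I = -54 (I = -9*6 = -54)
Z(w) = -w/3 + w³/3 (Z(w) = (w*w² + w*(-1))/3 = (w³ - w)/3 = -w/3 + w³/3)
(Z(14)*c)*I = (((⅓)*14*(-1 + 14²))*104)*(-54) = (((⅓)*14*(-1 + 196))*104)*(-54) = (((⅓)*14*195)*104)*(-54) = (910*104)*(-54) = 94640*(-54) = -5110560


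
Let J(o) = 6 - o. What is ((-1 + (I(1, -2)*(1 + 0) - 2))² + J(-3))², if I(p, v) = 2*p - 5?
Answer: 2025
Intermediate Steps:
I(p, v) = -5 + 2*p
((-1 + (I(1, -2)*(1 + 0) - 2))² + J(-3))² = ((-1 + ((-5 + 2*1)*(1 + 0) - 2))² + (6 - 1*(-3)))² = ((-1 + ((-5 + 2)*1 - 2))² + (6 + 3))² = ((-1 + (-3*1 - 2))² + 9)² = ((-1 + (-3 - 2))² + 9)² = ((-1 - 5)² + 9)² = ((-6)² + 9)² = (36 + 9)² = 45² = 2025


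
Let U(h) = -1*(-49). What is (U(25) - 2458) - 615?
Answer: -3024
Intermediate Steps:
U(h) = 49
(U(25) - 2458) - 615 = (49 - 2458) - 615 = -2409 - 615 = -3024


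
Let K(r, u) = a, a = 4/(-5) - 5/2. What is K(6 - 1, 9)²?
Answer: 1089/100 ≈ 10.890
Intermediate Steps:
a = -33/10 (a = 4*(-⅕) - 5*½ = -⅘ - 5/2 = -33/10 ≈ -3.3000)
K(r, u) = -33/10
K(6 - 1, 9)² = (-33/10)² = 1089/100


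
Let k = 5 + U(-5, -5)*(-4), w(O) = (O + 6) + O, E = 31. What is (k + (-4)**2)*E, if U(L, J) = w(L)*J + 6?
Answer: -2573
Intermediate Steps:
w(O) = 6 + 2*O (w(O) = (6 + O) + O = 6 + 2*O)
U(L, J) = 6 + J*(6 + 2*L) (U(L, J) = (6 + 2*L)*J + 6 = J*(6 + 2*L) + 6 = 6 + J*(6 + 2*L))
k = -99 (k = 5 + (6 + 2*(-5)*(3 - 5))*(-4) = 5 + (6 + 2*(-5)*(-2))*(-4) = 5 + (6 + 20)*(-4) = 5 + 26*(-4) = 5 - 104 = -99)
(k + (-4)**2)*E = (-99 + (-4)**2)*31 = (-99 + 16)*31 = -83*31 = -2573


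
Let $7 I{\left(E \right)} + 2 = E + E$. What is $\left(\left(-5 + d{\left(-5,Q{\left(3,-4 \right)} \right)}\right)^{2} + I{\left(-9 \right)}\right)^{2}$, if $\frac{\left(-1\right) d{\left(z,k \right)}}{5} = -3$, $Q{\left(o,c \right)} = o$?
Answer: $\frac{462400}{49} \approx 9436.7$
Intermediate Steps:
$d{\left(z,k \right)} = 15$ ($d{\left(z,k \right)} = \left(-5\right) \left(-3\right) = 15$)
$I{\left(E \right)} = - \frac{2}{7} + \frac{2 E}{7}$ ($I{\left(E \right)} = - \frac{2}{7} + \frac{E + E}{7} = - \frac{2}{7} + \frac{2 E}{7}$)
$\left(\left(-5 + d{\left(-5,Q{\left(3,-4 \right)} \right)}\right)^{2} + I{\left(-9 \right)}\right)^{2} = \left(\left(-5 + 15\right)^{2} + \left(- \frac{2}{7} + \frac{2}{7} \left(-9\right)\right)\right)^{2} = \left(10^{2} - \frac{20}{7}\right)^{2} = \left(100 - \frac{20}{7}\right)^{2} = \left(\frac{680}{7}\right)^{2} = \frac{462400}{49}$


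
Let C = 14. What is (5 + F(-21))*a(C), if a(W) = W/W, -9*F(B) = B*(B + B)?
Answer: -93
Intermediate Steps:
F(B) = -2*B²/9 (F(B) = -B*(B + B)/9 = -B*2*B/9 = -2*B²/9)
a(W) = 1
(5 + F(-21))*a(C) = (5 - 2/9*(-21)²)*1 = (5 - 2/9*441)*1 = (5 - 98)*1 = -93*1 = -93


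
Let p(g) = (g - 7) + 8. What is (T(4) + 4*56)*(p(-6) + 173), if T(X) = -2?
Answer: 37296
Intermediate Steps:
p(g) = 1 + g (p(g) = (-7 + g) + 8 = 1 + g)
(T(4) + 4*56)*(p(-6) + 173) = (-2 + 4*56)*((1 - 6) + 173) = (-2 + 224)*(-5 + 173) = 222*168 = 37296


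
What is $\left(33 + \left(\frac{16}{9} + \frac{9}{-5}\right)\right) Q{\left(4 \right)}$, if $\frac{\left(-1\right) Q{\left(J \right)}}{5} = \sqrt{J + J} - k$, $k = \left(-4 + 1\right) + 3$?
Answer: $- \frac{2968 \sqrt{2}}{9} \approx -466.38$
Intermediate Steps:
$k = 0$ ($k = -3 + 3 = 0$)
$Q{\left(J \right)} = - 5 \sqrt{2} \sqrt{J}$ ($Q{\left(J \right)} = - 5 \left(\sqrt{J + J} - 0\right) = - 5 \left(\sqrt{2 J} + 0\right) = - 5 \left(\sqrt{2} \sqrt{J} + 0\right) = - 5 \sqrt{2} \sqrt{J}$)
$\left(33 + \left(\frac{16}{9} + \frac{9}{-5}\right)\right) Q{\left(4 \right)} = \left(33 + \left(\frac{16}{9} + \frac{9}{-5}\right)\right) \left(- 5 \sqrt{2} \sqrt{4}\right) = \left(33 + \left(16 \cdot \frac{1}{9} + 9 \left(- \frac{1}{5}\right)\right)\right) \left(\left(-5\right) \sqrt{2} \cdot 2\right) = \left(33 + \left(\frac{16}{9} - \frac{9}{5}\right)\right) \left(- 10 \sqrt{2}\right) = \left(33 - \frac{1}{45}\right) \left(- 10 \sqrt{2}\right) = \frac{1484 \left(- 10 \sqrt{2}\right)}{45} = - \frac{2968 \sqrt{2}}{9}$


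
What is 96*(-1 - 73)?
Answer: -7104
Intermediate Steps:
96*(-1 - 73) = 96*(-74) = -7104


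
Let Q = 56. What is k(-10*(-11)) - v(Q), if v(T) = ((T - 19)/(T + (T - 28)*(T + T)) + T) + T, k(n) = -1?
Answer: -360733/3192 ≈ -113.01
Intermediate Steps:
v(T) = 2*T + (-19 + T)/(T + 2*T*(-28 + T)) (v(T) = ((-19 + T)/(T + (-28 + T)*(2*T)) + T) + T = ((-19 + T)/(T + 2*T*(-28 + T)) + T) + T = (T + (-19 + T)/(T + 2*T*(-28 + T))) + T = 2*T + (-19 + T)/(T + 2*T*(-28 + T)))
k(-10*(-11)) - v(Q) = -1 - (-19 + 56 - 110*56² + 4*56³)/(56*(-55 + 2*56)) = -1 - (-19 + 56 - 110*3136 + 4*175616)/(56*(-55 + 112)) = -1 - (-19 + 56 - 344960 + 702464)/(56*57) = -1 - 357541/(56*57) = -1 - 1*357541/3192 = -1 - 357541/3192 = -360733/3192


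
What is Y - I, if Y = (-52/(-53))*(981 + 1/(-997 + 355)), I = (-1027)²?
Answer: -17927729651/17013 ≈ -1.0538e+6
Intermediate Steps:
I = 1054729
Y = 16374826/17013 (Y = (-52*(-1/53))*(981 + 1/(-642)) = 52*(981 - 1/642)/53 = (52/53)*(629801/642) = 16374826/17013 ≈ 962.49)
Y - I = 16374826/17013 - 1*1054729 = 16374826/17013 - 1054729 = -17927729651/17013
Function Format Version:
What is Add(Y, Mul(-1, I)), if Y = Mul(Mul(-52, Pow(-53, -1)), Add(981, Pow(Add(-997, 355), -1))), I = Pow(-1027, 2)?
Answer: Rational(-17927729651, 17013) ≈ -1.0538e+6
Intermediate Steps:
I = 1054729
Y = Rational(16374826, 17013) (Y = Mul(Mul(-52, Rational(-1, 53)), Add(981, Pow(-642, -1))) = Mul(Rational(52, 53), Add(981, Rational(-1, 642))) = Mul(Rational(52, 53), Rational(629801, 642)) = Rational(16374826, 17013) ≈ 962.49)
Add(Y, Mul(-1, I)) = Add(Rational(16374826, 17013), Mul(-1, 1054729)) = Add(Rational(16374826, 17013), -1054729) = Rational(-17927729651, 17013)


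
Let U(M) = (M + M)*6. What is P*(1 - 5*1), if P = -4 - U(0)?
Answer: 16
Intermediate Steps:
U(M) = 12*M (U(M) = (2*M)*6 = 12*M)
P = -4 (P = -4 - 12*0 = -4 - 1*0 = -4 + 0 = -4)
P*(1 - 5*1) = -4*(1 - 5*1) = -4*(1 - 5) = -4*(-4) = 16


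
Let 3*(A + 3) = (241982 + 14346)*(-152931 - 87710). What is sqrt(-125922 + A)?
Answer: I*sqrt(185050212069)/3 ≈ 1.4339e+5*I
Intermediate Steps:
A = -61683026257/3 (A = -3 + ((241982 + 14346)*(-152931 - 87710))/3 = -3 + (256328*(-240641))/3 = -3 + (1/3)*(-61683026248) = -3 - 61683026248/3 = -61683026257/3 ≈ -2.0561e+10)
sqrt(-125922 + A) = sqrt(-125922 - 61683026257/3) = sqrt(-61683404023/3) = I*sqrt(185050212069)/3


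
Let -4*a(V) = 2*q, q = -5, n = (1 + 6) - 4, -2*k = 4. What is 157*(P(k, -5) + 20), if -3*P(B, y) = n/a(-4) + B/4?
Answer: 93101/30 ≈ 3103.4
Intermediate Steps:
k = -2 (k = -½*4 = -2)
n = 3 (n = 7 - 4 = 3)
a(V) = 5/2 (a(V) = -(-5)/2 = -¼*(-10) = 5/2)
P(B, y) = -⅖ - B/12 (P(B, y) = -(3/(5/2) + B/4)/3 = -(3*(⅖) + B*(¼))/3 = -(6/5 + B/4)/3 = -⅖ - B/12)
157*(P(k, -5) + 20) = 157*((-⅖ - 1/12*(-2)) + 20) = 157*((-⅖ + ⅙) + 20) = 157*(-7/30 + 20) = 157*(593/30) = 93101/30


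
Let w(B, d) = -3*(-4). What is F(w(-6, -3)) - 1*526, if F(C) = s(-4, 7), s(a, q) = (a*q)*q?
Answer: -722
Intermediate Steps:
w(B, d) = 12
s(a, q) = a*q²
F(C) = -196 (F(C) = -4*7² = -4*49 = -196)
F(w(-6, -3)) - 1*526 = -196 - 1*526 = -196 - 526 = -722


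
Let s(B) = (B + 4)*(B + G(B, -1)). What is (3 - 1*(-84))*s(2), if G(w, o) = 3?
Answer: 2610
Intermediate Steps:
s(B) = (3 + B)*(4 + B) (s(B) = (B + 4)*(B + 3) = (4 + B)*(3 + B) = (3 + B)*(4 + B))
(3 - 1*(-84))*s(2) = (3 - 1*(-84))*(12 + 2² + 7*2) = (3 + 84)*(12 + 4 + 14) = 87*30 = 2610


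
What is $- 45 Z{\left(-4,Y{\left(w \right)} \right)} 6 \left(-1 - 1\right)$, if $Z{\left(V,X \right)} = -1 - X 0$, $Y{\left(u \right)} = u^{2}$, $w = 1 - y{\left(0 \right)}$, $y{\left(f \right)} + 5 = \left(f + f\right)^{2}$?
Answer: $-540$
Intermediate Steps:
$y{\left(f \right)} = -5 + 4 f^{2}$ ($y{\left(f \right)} = -5 + \left(f + f\right)^{2} = -5 + \left(2 f\right)^{2} = -5 + 4 f^{2}$)
$w = 6$ ($w = 1 - \left(-5 + 4 \cdot 0^{2}\right) = 1 - \left(-5 + 4 \cdot 0\right) = 1 - \left(-5 + 0\right) = 1 - -5 = 1 + 5 = 6$)
$Z{\left(V,X \right)} = -1$ ($Z{\left(V,X \right)} = -1 - 0 = -1 + 0 = -1$)
$- 45 Z{\left(-4,Y{\left(w \right)} \right)} 6 \left(-1 - 1\right) = - 45 \left(-1\right) 6 \left(-1 - 1\right) = - 45 \left(- 6 \left(-1 - 1\right)\right) = - 45 \left(\left(-6\right) \left(-2\right)\right) = \left(-45\right) 12 = -540$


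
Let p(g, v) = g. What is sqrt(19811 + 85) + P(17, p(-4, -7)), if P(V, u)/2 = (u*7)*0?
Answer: 2*sqrt(4974) ≈ 141.05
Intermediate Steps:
P(V, u) = 0 (P(V, u) = 2*((u*7)*0) = 2*((7*u)*0) = 2*0 = 0)
sqrt(19811 + 85) + P(17, p(-4, -7)) = sqrt(19811 + 85) + 0 = sqrt(19896) + 0 = 2*sqrt(4974) + 0 = 2*sqrt(4974)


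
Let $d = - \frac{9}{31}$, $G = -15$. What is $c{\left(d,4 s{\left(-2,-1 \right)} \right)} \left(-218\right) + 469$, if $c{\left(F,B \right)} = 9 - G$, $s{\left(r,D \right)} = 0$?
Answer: $-4763$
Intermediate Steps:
$d = - \frac{9}{31}$ ($d = \left(-9\right) \frac{1}{31} = - \frac{9}{31} \approx -0.29032$)
$c{\left(F,B \right)} = 24$ ($c{\left(F,B \right)} = 9 - -15 = 9 + 15 = 24$)
$c{\left(d,4 s{\left(-2,-1 \right)} \right)} \left(-218\right) + 469 = 24 \left(-218\right) + 469 = -5232 + 469 = -4763$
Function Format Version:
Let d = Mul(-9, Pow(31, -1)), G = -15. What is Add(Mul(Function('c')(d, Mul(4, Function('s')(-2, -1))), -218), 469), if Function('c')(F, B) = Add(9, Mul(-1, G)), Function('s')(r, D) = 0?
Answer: -4763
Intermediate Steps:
d = Rational(-9, 31) (d = Mul(-9, Rational(1, 31)) = Rational(-9, 31) ≈ -0.29032)
Function('c')(F, B) = 24 (Function('c')(F, B) = Add(9, Mul(-1, -15)) = Add(9, 15) = 24)
Add(Mul(Function('c')(d, Mul(4, Function('s')(-2, -1))), -218), 469) = Add(Mul(24, -218), 469) = Add(-5232, 469) = -4763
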